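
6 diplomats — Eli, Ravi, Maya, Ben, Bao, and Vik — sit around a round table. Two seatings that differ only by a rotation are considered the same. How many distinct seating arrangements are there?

120

Fix one person's seat to break rotational symmetry; the remaining 5 people can be arranged in (5)! = 120 ways.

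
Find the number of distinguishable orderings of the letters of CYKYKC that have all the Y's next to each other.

Treat the 2 copies of Y as a single block. The multiset to arrange is then {YY, C, C, K, K}, 5 items in all.
That gives (5)!/(2!·2!) = 30 arrangements.

30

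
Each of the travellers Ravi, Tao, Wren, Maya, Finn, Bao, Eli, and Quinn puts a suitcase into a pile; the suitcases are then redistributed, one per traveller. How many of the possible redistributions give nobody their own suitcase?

14833

Let Aᵢ be the assignments in which traveller i gets their own suitcase. We want the size of the complement of A₁∪…∪A_8.
By inclusion–exclusion this is Σ_{j=0}^{8} (−1)^j C(8,j)·(8−j)!.
Computing: 40320 − 40320 + 20160 − 6720 + 1680 − 336 + 56 − 8 + 1 = 14833.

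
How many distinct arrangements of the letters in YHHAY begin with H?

12

Fix H in the first position and arrange the remaining 4 letters.
Those 4 letters have Y appearing twice, giving (4)!/(2!) = 12.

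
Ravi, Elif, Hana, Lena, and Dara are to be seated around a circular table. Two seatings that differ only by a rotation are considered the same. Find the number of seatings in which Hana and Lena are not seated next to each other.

12

Without the restriction there are (4)! = 24 seatings.
Those with Hana next to Lena: fuse the pair into one unit and seat 4 units around a circle — 2·(3)! = 12.
Subtracting, 24 − 12 = 12.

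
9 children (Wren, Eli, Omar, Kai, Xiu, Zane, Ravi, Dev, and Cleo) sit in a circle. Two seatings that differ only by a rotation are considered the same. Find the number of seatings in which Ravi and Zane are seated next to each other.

Treat {Ravi, Zane} as one unit (2 internal orders) and seat the resulting 8 units around the table: (7)! circular arrangements.
So 2 × (7)! = 2 × 5040 = 10080.

10080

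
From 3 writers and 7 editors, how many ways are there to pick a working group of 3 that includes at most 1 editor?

22

Split by how many editors are chosen (0 through 1).
Sum: C(7,0)·C(3,3) + C(7,1)·C(3,2) = 1 + 21 = 22.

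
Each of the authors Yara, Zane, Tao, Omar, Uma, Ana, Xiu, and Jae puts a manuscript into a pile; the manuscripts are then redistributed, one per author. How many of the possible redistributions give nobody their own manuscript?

Let Aᵢ be the assignments in which author i gets their own manuscript. We want the size of the complement of A₁∪…∪A_8.
By inclusion–exclusion this is Σ_{j=0}^{8} (−1)^j C(8,j)·(8−j)!.
Computing: 40320 − 40320 + 20160 − 6720 + 1680 − 336 + 56 − 8 + 1 = 14833.

14833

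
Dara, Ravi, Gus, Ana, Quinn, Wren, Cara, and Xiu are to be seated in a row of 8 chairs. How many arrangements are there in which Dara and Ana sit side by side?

10080

Glue Dara and Ana into one block (2 internal orders), leaving 7 units to arrange in a row.
That gives 2 × 7! = 2 × 5040 = 10080.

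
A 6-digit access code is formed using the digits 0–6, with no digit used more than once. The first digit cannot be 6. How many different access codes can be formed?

The first digit has 7−1 = 6 choices (anything except 6).
The remaining 5 digits are filled from the other 6 symbols without repetition: 6 × 5 × 4 × 3 × 2 = 720.
Total: 6 × 720 = 4320.

4320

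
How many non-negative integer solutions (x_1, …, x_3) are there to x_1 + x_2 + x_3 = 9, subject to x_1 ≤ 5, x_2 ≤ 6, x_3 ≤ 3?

18

Without the upper bounds there are C(11,2) = 55 ways to split 9 among 3 variables.
Subtract solutions that violate a single cap (substitute x_i' = x_i − (cap_i+1)): x_1 ≥ 6 gives C(5,2) = 10; x_2 ≥ 7 gives C(4,2) = 6; x_3 ≥ 4 gives C(7,2) = 21. Together 37.
No two caps can be exceeded simultaneously, so the pair terms are all 0.
By inclusion–exclusion the count is 55 − 37 + 0 = 18.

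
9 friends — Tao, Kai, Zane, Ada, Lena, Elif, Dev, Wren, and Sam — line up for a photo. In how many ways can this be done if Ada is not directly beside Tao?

Of the 9! = 362880 arrangements, those with Ada and Tao adjacent number 2 × 8! = 80640 (treat the pair as a block with 2 internal orders).
Complementary counting: 362880 − 80640 = 282240.

282240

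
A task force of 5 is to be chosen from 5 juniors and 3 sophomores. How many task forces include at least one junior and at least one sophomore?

55

With no constraint there are C(8,5) = 56 possible selections.
Selections missing a whole group: no juniors → C(3,5) = 0; no sophomores → C(5,5) = 1.
Both groups omitted at once is impossible, so 56 − 1 = 55.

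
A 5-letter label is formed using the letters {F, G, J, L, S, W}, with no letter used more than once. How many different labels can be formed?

This is a permutation of 5 out of 6: P(6,5) = 6!/1!.
6 × 5 × 4 × 3 × 2 = 720.

720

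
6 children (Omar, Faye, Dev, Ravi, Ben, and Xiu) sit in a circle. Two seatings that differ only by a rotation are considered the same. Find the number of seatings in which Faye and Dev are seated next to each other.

Treat {Faye, Dev} as one unit (2 internal orders) and seat the resulting 5 units around the table: (4)! circular arrangements.
So 2 × (4)! = 2 × 24 = 48.

48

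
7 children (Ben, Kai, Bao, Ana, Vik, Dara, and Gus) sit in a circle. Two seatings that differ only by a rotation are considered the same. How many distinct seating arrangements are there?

720

Fix one person's seat to break rotational symmetry; the remaining 6 people can be arranged in (6)! = 720 ways.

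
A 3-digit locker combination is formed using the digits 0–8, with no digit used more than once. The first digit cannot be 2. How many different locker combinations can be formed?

448

The first digit has 9−1 = 8 choices (anything except 2).
The remaining 2 digits are filled from the other 8 symbols without repetition: 8 × 7 = 56.
Total: 8 × 56 = 448.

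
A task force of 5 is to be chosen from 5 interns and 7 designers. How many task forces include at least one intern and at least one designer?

With no constraint there are C(12,5) = 792 possible selections.
Selections missing a whole group: no interns → C(7,5) = 21; no designers → C(5,5) = 1.
Both groups omitted at once is impossible, so 792 − 22 = 770.

770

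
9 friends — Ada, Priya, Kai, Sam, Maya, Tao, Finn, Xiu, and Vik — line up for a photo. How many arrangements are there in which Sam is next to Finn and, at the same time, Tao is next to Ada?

Treat {Sam,Finn} as one block (2 orders) and {Tao,Ada} as another (2 orders).
That leaves 7 units to arrange: 2 × 2 × 7! = 4 × 5040 = 20160.

20160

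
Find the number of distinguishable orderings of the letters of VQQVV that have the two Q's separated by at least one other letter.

Total arrangements of VQQVV: 5!/(3!·2!) = 10.
If the two Q's are adjacent, glue them into one block, leaving 4 items to arrange: (4)!/(3!) = 4 ways.
Hence 10 − 4 = 6.

6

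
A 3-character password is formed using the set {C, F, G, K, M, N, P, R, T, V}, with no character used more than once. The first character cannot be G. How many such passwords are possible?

648

The first character has 10−1 = 9 choices (anything except G).
The remaining 2 characters are filled from the other 9 symbols without repetition: 9 × 8 = 72.
Total: 9 × 72 = 648.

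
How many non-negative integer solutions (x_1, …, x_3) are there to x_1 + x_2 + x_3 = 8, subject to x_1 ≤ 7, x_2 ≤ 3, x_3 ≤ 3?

Ignoring the caps, the number of non-negative solutions to x_1+…+x_3 = 8 is C(10,2) = 45.
Subtract solutions that violate a single cap (substitute x_i' = x_i − (cap_i+1)): x_1 ≥ 8 gives C(2,2) = 1; x_2 ≥ 4 gives C(6,2) = 15; x_3 ≥ 4 gives C(6,2) = 15. Together 31.
Add back pairs where two caps are both exceeded: 0 + 0 + 1 = 1.
By inclusion–exclusion the count is 45 − 31 + 1 = 15.

15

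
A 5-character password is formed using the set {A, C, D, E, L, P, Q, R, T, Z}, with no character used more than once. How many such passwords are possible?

30240

With no repetition, fill the 5 characters in order: 10 choices, then 9, down to 6.
10 × 9 × 8 × 7 × 6 = 30240.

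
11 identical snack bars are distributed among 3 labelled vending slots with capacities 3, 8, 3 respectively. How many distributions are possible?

10

Ignoring the caps, the number of non-negative solutions to x_1+…+x_3 = 11 is C(13,2) = 78.
Subtract solutions that violate a single cap (substitute x_i' = x_i − (cap_i+1)): x_1 ≥ 4 gives C(9,2) = 36; x_2 ≥ 9 gives C(4,2) = 6; x_3 ≥ 4 gives C(9,2) = 36. Together 78.
Add back pairs where two caps are both exceeded: 0 + 10 + 0 = 10.
By inclusion–exclusion the count is 78 − 78 + 10 = 10.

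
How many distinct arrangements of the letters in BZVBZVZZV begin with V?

Fix V in the first position and arrange the remaining 8 letters.
Those 8 letters have B appearing twice, V appearing twice, and Z appearing 4 times, giving (8)!/(4!·2!·2!) = 420.

420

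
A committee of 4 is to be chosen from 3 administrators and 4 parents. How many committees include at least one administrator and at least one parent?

34

Unrestricted: C(7,4) = 35 ways to pick any 4 of the 7.
Selections missing a whole group: no administrators → C(4,4) = 1; no parents → C(3,4) = 0.
Both groups omitted at once is impossible, so 35 − 1 = 34.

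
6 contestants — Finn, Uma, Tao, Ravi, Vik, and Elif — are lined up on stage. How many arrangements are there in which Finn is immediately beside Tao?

240

Treat {Finn, Tao} as a single unit. There are 5 units to order, and the pair itself can be ordered 2 ways.
So the count is 2·(5)! = 240.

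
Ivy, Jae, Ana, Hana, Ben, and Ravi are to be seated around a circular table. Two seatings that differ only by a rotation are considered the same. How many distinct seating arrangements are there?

Fix one person's seat to break rotational symmetry; the remaining 5 people can be arranged in (5)! = 120 ways.

120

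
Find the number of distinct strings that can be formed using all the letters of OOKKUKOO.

OOKKUKOO has 8 letters with K appearing 3 times and O appearing 4 times.
The number of distinct arrangements is 8!/(4!·3!) = 40320/144 = 280.

280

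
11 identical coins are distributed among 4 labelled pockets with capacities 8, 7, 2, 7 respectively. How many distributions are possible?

Without the upper bounds there are C(14,3) = 364 ways to split 11 among 4 pockets.
Subtract solutions that violate a single cap (substitute x_i' = x_i − (cap_i+1)): x_1 ≥ 9 gives C(5,3) = 10; x_2 ≥ 8 gives C(6,3) = 20; x_3 ≥ 3 gives C(11,3) = 165; x_4 ≥ 8 gives C(6,3) = 20. Together 215.
Add back pairs where two caps are both exceeded: 0 + 0 + 0 + 1 + 0 + 1 = 2.
By inclusion–exclusion the count is 364 − 215 + 2 = 151.

151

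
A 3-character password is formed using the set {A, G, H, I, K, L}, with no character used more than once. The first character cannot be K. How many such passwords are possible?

The first character has 6−1 = 5 choices (anything except K).
The remaining 2 characters are filled from the other 5 symbols without repetition: 5 × 4 = 20.
Total: 5 × 20 = 100.

100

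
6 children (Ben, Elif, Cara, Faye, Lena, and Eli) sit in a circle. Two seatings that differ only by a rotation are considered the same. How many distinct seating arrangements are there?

Seat Ben anywhere (absorbing the rotational symmetry), then permute the other 5: (5)! = 120.

120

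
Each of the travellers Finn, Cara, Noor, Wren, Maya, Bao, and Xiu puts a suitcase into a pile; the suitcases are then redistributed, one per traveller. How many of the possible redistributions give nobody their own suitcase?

Let Aᵢ be the assignments in which traveller i gets their own suitcase. We want the size of the complement of A₁∪…∪A_7.
By inclusion–exclusion this is Σ_{j=0}^{7} (−1)^j C(7,j)·(7−j)!.
Computing: 5040 − 5040 + 2520 − 840 + 210 − 42 + 7 − 1 = 1854.

1854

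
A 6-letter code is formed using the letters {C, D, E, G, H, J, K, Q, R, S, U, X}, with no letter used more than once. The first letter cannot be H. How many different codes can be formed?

609840

The first letter has 12−1 = 11 choices (anything except H).
The remaining 5 letters are filled from the other 11 symbols without repetition: 11 × 10 × 9 × 8 × 7 = 55440.
Total: 11 × 55440 = 609840.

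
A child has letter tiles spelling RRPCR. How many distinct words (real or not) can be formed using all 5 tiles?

Letter multiplicities in RRPCR: C×1, P×1, R×3.
The number of distinct arrangements is 5!/(3!) = 120/6 = 20.

20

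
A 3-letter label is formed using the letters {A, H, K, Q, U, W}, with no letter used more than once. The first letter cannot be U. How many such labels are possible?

100

The first letter has 6−1 = 5 choices (anything except U).
The remaining 2 letters are filled from the other 5 symbols without repetition: 5 × 4 = 20.
Total: 5 × 20 = 100.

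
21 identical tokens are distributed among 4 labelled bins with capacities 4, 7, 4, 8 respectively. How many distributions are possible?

10

Without the upper bounds there are C(24,3) = 2024 ways to split 21 among 4 bins.
Subtract solutions that violate a single cap (substitute x_i' = x_i − (cap_i+1)): x_1 ≥ 5 gives C(19,3) = 969; x_2 ≥ 8 gives C(16,3) = 560; x_3 ≥ 5 gives C(19,3) = 969; x_4 ≥ 9 gives C(15,3) = 455. Together 2953.
Add back pairs where two caps are both exceeded: 165 + 364 + 120 + 165 + 35 + 120 = 969.
Subtract triples: 20 + 0 + 10 + 0 = 30.
By inclusion–exclusion the count is 2024 − 2953 + 969 − 30 = 10.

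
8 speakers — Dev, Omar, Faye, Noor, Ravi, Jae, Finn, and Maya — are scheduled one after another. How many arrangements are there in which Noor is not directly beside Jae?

There are 8! = 40320 arrangements in all. If Noor and Jae are adjacent, merging them into one block gives 2·(7)! = 10080 arrangements.
So 40320 − 10080 = 30240 arrangements keep them apart.

30240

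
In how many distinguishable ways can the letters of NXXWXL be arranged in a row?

120

Letter multiplicities in NXXWXL: L×1, N×1, W×1, X×3.
The number of distinct arrangements is 6!/(3!) = 720/6 = 120.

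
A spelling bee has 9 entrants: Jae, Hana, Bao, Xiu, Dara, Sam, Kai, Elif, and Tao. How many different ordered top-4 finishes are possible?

3024

This is an ordered selection of 4 from 9: P(9,4).
That gives 9 × 8 × 7 × 6 = 3024.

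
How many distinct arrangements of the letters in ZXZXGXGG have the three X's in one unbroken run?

Treat the 3 copies of X as a single block. The multiset to arrange is then {XXX, G, G, G, Z, Z}, 6 items in all.
That gives (6)!/(3!·2!) = 60 arrangements.

60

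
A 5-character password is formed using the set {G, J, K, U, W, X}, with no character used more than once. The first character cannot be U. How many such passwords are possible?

600

The first character has 6−1 = 5 choices (anything except U).
The remaining 4 characters are filled from the other 5 symbols without repetition: 5 × 4 × 3 × 2 = 120.
Total: 5 × 120 = 600.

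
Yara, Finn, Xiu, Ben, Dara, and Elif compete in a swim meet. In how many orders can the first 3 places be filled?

There are 6 choices for 1st place, 5 for 2nd, and 4 for 3rd.
That gives 6 × 5 × 4 = 120.

120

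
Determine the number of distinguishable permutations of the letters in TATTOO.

60

Letter multiplicities in TATTOO: A×1, O×2, T×3.
So there are 6! / (3!·2!) = 60 distinguishable arrangements.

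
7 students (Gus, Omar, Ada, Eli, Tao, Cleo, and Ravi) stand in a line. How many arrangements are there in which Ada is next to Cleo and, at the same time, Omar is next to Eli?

Treat {Ada,Cleo} as one block (2 orders) and {Omar,Eli} as another (2 orders).
That leaves 5 units to arrange: 2 × 2 × 5! = 4 × 120 = 480.

480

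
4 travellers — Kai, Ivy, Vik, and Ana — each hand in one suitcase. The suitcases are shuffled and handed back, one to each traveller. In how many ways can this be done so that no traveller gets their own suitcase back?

9

Let Aᵢ be the assignments in which traveller i gets their own suitcase. We want the size of the complement of A₁∪…∪A_4.
By inclusion–exclusion this is Σ_{j=0}^{4} (−1)^j C(4,j)·(4−j)!.
Computing: 24 − 24 + 12 − 4 + 1 = 9.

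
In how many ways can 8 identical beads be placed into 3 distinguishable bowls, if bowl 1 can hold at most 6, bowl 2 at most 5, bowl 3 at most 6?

33

By stars and bars, unrestricted non-negative solutions to x_1+…+x_3 = 8 number C(8+2,2) = 45.
Subtract solutions that violate a single cap (substitute x_i' = x_i − (cap_i+1)): x_1 ≥ 7 gives C(3,2) = 3; x_2 ≥ 6 gives C(4,2) = 6; x_3 ≥ 7 gives C(3,2) = 3. Together 12.
No two caps can be exceeded simultaneously, so the pair terms are all 0.
By inclusion–exclusion the count is 45 − 12 + 0 = 33.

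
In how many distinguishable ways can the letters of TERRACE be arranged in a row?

TERRACE has 7 letters with E appearing twice and R appearing twice.
The number of distinct arrangements is 7!/(2!·2!) = 5040/4 = 1260.

1260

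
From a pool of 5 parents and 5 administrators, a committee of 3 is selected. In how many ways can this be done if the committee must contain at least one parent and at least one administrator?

Unrestricted: C(10,3) = 120 ways to pick any 3 of the 10.
Subtract selections that omit an entire group: no parents → C(5,3) = 10; no administrators → C(5,3) = 10.
Both groups omitted at once is impossible, so 120 − 20 = 100.

100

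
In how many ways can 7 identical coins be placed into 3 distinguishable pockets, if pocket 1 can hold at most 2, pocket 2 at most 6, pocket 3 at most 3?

Without the upper bounds there are C(9,2) = 36 ways to split 7 among 3 pockets.
Subtract solutions that violate a single cap (substitute x_i' = x_i − (cap_i+1)): x_1 ≥ 3 gives C(6,2) = 15; x_2 ≥ 7 gives C(2,2) = 1; x_3 ≥ 4 gives C(5,2) = 10. Together 26.
Add back pairs where two caps are both exceeded: 0 + 1 + 0 = 1.
By inclusion–exclusion the count is 36 − 26 + 1 = 11.

11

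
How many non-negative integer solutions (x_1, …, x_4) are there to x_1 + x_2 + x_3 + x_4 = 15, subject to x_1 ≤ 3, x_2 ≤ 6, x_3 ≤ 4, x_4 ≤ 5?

20

By stars and bars, unrestricted non-negative solutions to x_1+…+x_4 = 15 number C(15+3,3) = 816.
Subtract solutions that violate a single cap (substitute x_i' = x_i − (cap_i+1)): x_1 ≥ 4 gives C(14,3) = 364; x_2 ≥ 7 gives C(11,3) = 165; x_3 ≥ 5 gives C(13,3) = 286; x_4 ≥ 6 gives C(12,3) = 220. Together 1035.
Add back pairs where two caps are both exceeded: 35 + 84 + 56 + 20 + 10 + 35 = 240.
Subtract triples: 0 + 0 + 1 + 0 = 1.
By inclusion–exclusion the count is 816 − 1035 + 240 − 1 = 20.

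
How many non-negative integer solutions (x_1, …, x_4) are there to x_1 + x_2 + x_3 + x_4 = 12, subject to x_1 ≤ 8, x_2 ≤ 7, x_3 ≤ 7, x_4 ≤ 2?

By stars and bars, unrestricted non-negative solutions to x_1+…+x_4 = 12 number C(12+3,3) = 455.
Subtract solutions that violate a single cap (substitute x_i' = x_i − (cap_i+1)): x_1 ≥ 9 gives C(6,3) = 20; x_2 ≥ 8 gives C(7,3) = 35; x_3 ≥ 8 gives C(7,3) = 35; x_4 ≥ 3 gives C(12,3) = 220. Together 310.
Add back pairs where two caps are both exceeded: 0 + 0 + 1 + 0 + 4 + 4 = 9.
By inclusion–exclusion the count is 455 − 310 + 9 = 154.

154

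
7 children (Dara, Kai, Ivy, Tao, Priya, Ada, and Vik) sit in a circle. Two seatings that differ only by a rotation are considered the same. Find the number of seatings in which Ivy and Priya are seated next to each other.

240

Treat {Ivy, Priya} as one unit (2 internal orders) and seat the resulting 6 units around the table: (5)! circular arrangements.
So 2 × (5)! = 2 × 120 = 240.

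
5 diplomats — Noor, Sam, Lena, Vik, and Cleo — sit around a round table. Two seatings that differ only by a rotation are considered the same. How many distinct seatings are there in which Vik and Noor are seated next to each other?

12

Glue Vik and Noor into a block (2 internal orders). Seating 4 units around a circle gives (3)! arrangements.
So 2 × (3)! = 2 × 6 = 12.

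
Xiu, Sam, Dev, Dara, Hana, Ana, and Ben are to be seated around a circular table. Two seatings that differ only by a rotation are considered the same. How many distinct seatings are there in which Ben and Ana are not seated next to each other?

All circular seatings of 7 people number (6)! = 720.
Seatings with Ben beside Ana: treat them as a block with 2 internal orders, giving 2 × (5)! = 240.
Subtracting, 720 − 240 = 480.

480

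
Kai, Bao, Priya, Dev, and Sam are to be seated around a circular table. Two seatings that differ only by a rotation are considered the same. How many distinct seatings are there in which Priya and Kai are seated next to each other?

Treat {Priya, Kai} as one unit (2 internal orders) and seat the resulting 4 units around the table: (3)! circular arrangements.
So 2 × (3)! = 2 × 6 = 12.

12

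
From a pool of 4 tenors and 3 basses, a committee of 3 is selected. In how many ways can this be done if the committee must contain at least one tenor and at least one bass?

30

With no constraint there are C(7,3) = 35 possible selections.
Subtract selections that omit an entire group: no tenors → C(3,3) = 1; no basses → C(4,3) = 4.
Both groups omitted at once is impossible, so 35 − 5 = 30.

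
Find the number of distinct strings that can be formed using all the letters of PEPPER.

60

The 6 letters of PEPPER have repeats: E appearing twice and P appearing 3 times.
Dividing 6! = 720 by 3!·2! = 12 for the repeated letters gives 60.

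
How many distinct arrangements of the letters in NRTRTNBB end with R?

Fix R in the last position and arrange the remaining 7 letters.
Those 7 letters have B appearing twice, N appearing twice, and T appearing twice, giving (7)!/(2!·2!·2!) = 630.

630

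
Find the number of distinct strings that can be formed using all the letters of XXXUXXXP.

56

Letter multiplicities in XXXUXXXP: P×1, U×1, X×6.
Dividing 8! = 40320 by 6! = 720 for the repeated letters gives 56.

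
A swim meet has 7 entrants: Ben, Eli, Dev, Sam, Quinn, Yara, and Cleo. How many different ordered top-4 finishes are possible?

There are 7 choices for 1st place, 6 for 2nd, and so on down to 4 for position 4.
That gives 7 × 6 × 5 × 4 = 840.

840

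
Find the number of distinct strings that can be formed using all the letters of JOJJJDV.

JOJJJDV has 7 letters with J appearing 4 times.
The number of distinct arrangements is 7!/(4!) = 5040/24 = 210.

210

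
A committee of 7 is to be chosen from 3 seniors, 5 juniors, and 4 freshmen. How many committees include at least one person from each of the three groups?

Total 7-person selections from all 12: C(12,7) = 792.
Selections missing a whole group: no seniors → C(9,7) = 36; no juniors → C(7,7) = 1; no freshmen → C(8,7) = 8.
Add back selections omitting two groups (i.e. drawn from a single group): C(3,7) + C(5,7) + C(4,7) = 0.
By inclusion–exclusion: 792 − 45 + 0 = 747.

747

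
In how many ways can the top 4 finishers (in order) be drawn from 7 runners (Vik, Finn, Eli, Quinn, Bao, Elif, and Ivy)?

There are 7 choices for 1st place, 6 for 2nd, and so on down to 4 for position 4.
That gives 7 × 6 × 5 × 4 = 840.

840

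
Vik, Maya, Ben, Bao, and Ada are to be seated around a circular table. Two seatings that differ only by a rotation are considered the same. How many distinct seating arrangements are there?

Seat Vik anywhere (absorbing the rotational symmetry), then permute the other 4: (4)! = 24.

24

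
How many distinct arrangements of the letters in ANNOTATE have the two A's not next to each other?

There are 8!/(2!·2!·2!) = 5040 arrangements of ANNOTATE in total.
If the two A's are adjacent, glue them into one block, leaving 7 items to arrange: (7)!/(2!·2!) = 1260 ways.
Hence 5040 − 1260 = 3780.

3780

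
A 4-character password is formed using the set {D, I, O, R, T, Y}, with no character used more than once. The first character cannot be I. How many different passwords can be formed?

The first character has 6−1 = 5 choices (anything except I).
The remaining 3 characters are filled from the other 5 symbols without repetition: 5 × 4 × 3 = 60.
Total: 5 × 60 = 300.

300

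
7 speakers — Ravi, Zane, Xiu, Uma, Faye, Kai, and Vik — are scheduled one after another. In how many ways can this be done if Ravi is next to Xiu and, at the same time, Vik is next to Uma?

480

Treat {Ravi,Xiu} as one block (2 orders) and {Vik,Uma} as another (2 orders).
That leaves 5 units to arrange: 2 × 2 × 5! = 4 × 120 = 480.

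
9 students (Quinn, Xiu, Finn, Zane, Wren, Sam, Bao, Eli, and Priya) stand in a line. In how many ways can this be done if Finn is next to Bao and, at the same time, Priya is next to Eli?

20160

Treat {Finn,Bao} as one block (2 orders) and {Priya,Eli} as another (2 orders).
That leaves 7 units to arrange: 2 × 2 × 7! = 4 × 5040 = 20160.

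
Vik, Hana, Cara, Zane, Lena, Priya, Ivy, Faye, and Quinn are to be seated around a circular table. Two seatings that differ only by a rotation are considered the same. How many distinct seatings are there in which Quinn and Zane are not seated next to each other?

Without the restriction there are (8)! = 40320 seatings.
Those with Quinn next to Zane: fuse the pair into one unit and seat 8 units around a circle — 2·(7)! = 10080.
Subtracting, 40320 − 10080 = 30240.

30240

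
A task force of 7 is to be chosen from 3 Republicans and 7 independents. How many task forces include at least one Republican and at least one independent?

119

Unrestricted: C(10,7) = 120 ways to pick any 7 of the 10.
Subtract selections that omit an entire group: no Republicans → C(7,7) = 1; no independents → C(3,7) = 0.
Both groups omitted at once is impossible, so 120 − 1 = 119.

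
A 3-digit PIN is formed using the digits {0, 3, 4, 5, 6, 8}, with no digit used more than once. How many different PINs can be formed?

120

Choose and order 3 of the 6 symbols: the first digit has 6 options, the next 5, then 4.
6 × 5 × 4 = 120.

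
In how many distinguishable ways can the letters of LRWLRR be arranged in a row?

60

Letter multiplicities in LRWLRR: L×2, R×3, W×1.
The number of distinct arrangements is 6!/(3!·2!) = 720/12 = 60.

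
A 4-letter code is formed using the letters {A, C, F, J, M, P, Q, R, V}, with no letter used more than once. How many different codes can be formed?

With no repetition, fill the 4 letters in order: 9 choices, then 8, down to 6.
That product is 9 × 8 × 7 × 6 = 3024.

3024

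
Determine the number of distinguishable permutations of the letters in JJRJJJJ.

The 7 letters of JJRJJJJ have repeats: J appearing 6 times.
Dividing 7! = 5040 by 6! = 720 for the repeated letters gives 7.

7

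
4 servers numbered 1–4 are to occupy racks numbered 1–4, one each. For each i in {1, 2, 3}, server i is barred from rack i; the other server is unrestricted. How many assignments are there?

11

Let Aᵢ (for i ∈ {1, 2, 3}) be the placements that put server i in its forbidden rack. Any j of these fix j positions, leaving (4−j)! ways to fill the rest, and there are C(3,j) ways to pick which j.
By inclusion–exclusion, the number of valid placements is Σ_{j=0}^{3} (−1)^j C(3,j)·(4−j)!.
Computing: 24 − 18 + 6 − 1 = 11.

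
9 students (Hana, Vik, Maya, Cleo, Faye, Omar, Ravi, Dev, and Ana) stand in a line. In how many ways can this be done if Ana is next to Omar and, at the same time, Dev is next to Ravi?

20160

Treat {Ana,Omar} as one block (2 orders) and {Dev,Ravi} as another (2 orders).
That leaves 7 units to arrange: 2 × 2 × 7! = 4 × 5040 = 20160.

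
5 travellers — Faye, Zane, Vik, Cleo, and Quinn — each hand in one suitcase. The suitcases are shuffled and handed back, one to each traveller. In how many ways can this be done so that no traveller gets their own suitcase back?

44

This is the derangement count D_5: permutations of 5 items with no fixed point.
By inclusion–exclusion this is Σ_{j=0}^{5} (−1)^j C(5,j)·(5−j)!.
Computing: 120 − 120 + 60 − 20 + 5 − 1 = 44.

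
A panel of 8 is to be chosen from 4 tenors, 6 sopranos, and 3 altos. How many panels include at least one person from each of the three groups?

1233

Total 8-person selections from all 13: C(13,8) = 1287.
Selections missing a whole group: no tenors → C(9,8) = 9; no sopranos → C(7,8) = 0; no altos → C(10,8) = 45.
Add back selections omitting two groups (i.e. drawn from a single group): C(4,8) + C(6,8) + C(3,8) = 0.
By inclusion–exclusion: 1287 − 54 + 0 = 1233.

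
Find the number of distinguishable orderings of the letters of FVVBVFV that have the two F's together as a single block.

Treat the 2 copies of F as a single block. The multiset to arrange is then {FF, B, V, V, V, V}, 6 items in all.
That gives (6)!/(4!) = 30 arrangements.

30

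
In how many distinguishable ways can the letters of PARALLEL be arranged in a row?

The 8 letters of PARALLEL have repeats: A appearing twice and L appearing 3 times.
So there are 8! / (3!·2!) = 3360 distinguishable arrangements.

3360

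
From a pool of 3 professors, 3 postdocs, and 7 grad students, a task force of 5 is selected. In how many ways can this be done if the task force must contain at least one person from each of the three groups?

Unrestricted: C(13,5) = 1287 ways to pick any 5 of the 13.
Selections missing a whole group: no professors → C(10,5) = 252; no postdocs → C(10,5) = 252; no grad students → C(6,5) = 6.
Add back selections omitting two groups (i.e. drawn from a single group): C(3,5) + C(3,5) + C(7,5) = 21.
By inclusion–exclusion: 1287 − 510 + 21 = 798.

798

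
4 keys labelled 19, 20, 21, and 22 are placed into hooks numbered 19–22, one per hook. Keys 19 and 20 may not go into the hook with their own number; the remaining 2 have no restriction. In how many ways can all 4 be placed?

14

Let Aᵢ (for i ∈ {19, 20}) be the placements that put key i in its forbidden hook. Any j of these fix j positions, leaving (4−j)! ways to fill the rest, and there are C(2,j) ways to pick which j.
By inclusion–exclusion, the number of valid placements is Σ_{j=0}^{2} (−1)^j C(2,j)·(4−j)!.
Computing: 24 − 12 + 2 = 14.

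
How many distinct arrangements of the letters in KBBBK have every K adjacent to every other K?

4

Treat the 2 copies of K as a single block. The multiset to arrange is then {KK, B, B, B}, 4 items in all.
That gives (4)!/(3!) = 4 arrangements.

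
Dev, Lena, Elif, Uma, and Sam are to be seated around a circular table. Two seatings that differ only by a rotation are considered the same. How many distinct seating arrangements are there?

24

Seat Dev anywhere (absorbing the rotational symmetry), then permute the other 4: (4)! = 24.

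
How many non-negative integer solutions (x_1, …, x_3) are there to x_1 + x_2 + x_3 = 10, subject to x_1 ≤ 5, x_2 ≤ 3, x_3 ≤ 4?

Ignoring the caps, the number of non-negative solutions to x_1+…+x_3 = 10 is C(12,2) = 66.
Subtract solutions that violate a single cap (substitute x_i' = x_i − (cap_i+1)): x_1 ≥ 6 gives C(6,2) = 15; x_2 ≥ 4 gives C(8,2) = 28; x_3 ≥ 5 gives C(7,2) = 21. Together 64.
Add back pairs where two caps are both exceeded: 1 + 0 + 3 = 4.
By inclusion–exclusion the count is 66 − 64 + 4 = 6.

6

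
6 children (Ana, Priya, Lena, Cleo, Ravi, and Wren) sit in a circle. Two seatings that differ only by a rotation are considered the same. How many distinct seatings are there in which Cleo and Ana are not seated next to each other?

All circular seatings of 6 people number (5)! = 120.
Seatings with Cleo beside Ana: treat them as a block with 2 internal orders, giving 2 × (4)! = 48.
Subtracting, 120 − 48 = 72.

72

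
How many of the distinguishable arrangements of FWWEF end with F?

12

With the last slot taken by F, it remains to arrange the other 4 letters (WWEF).
Those 4 letters have W appearing twice, giving (4)!/(2!) = 12.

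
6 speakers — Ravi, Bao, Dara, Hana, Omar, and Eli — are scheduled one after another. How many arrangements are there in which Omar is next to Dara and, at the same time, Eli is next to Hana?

96

Treat {Omar,Dara} as one block (2 orders) and {Eli,Hana} as another (2 orders).
That leaves 4 units to arrange: 2 × 2 × 4! = 4 × 24 = 96.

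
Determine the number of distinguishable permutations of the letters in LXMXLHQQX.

15120

The 9 letters of LXMXLHQQX have repeats: L appearing twice, Q appearing twice, and X appearing 3 times.
The number of distinct arrangements is 9!/(3!·2!·2!) = 362880/24 = 15120.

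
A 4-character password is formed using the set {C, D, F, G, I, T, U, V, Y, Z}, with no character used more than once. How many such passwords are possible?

5040

With no repetition, fill the 4 characters in order: 10 choices, then 9, down to 7.
That product is 10 × 9 × 8 × 7 = 5040.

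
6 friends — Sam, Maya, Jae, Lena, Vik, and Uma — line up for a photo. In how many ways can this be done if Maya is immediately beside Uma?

Place the 4 others and the Maya-Uma pair as 5 objects in a line; the pair has 2 internal arrangements.
So the count is 2·(5)! = 240.

240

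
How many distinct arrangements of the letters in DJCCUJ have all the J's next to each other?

60

Treat the 2 copies of J as a single block. The multiset to arrange is then {JJ, C, C, D, U}, 5 items in all.
That gives (5)!/(2!) = 60 arrangements.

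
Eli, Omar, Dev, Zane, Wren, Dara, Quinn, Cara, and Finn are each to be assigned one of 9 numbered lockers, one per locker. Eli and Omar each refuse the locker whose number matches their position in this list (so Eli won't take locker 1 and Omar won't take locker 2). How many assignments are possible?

Let Aᵢ (for i ∈ {1, 2}) be the placements that put person i in their forbidden locker. Any j of these fix j positions, leaving (9−j)! ways to fill the rest, and there are C(2,j) ways to pick which j.
By inclusion–exclusion, the number of valid placements is Σ_{j=0}^{2} (−1)^j C(2,j)·(9−j)!.
Computing: 362880 − 80640 + 5040 = 287280.

287280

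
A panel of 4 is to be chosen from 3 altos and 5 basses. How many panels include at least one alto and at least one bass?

Total 4-person selections from all 8: C(8,4) = 70.
Selections missing a whole group: no altos → C(5,4) = 5; no basses → C(3,4) = 0.
Both groups omitted at once is impossible, so 70 − 5 = 65.

65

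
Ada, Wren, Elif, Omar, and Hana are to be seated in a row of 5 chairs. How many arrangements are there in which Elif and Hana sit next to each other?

Place the 3 others and the Elif-Hana pair as 4 objects in a line; the pair has 2 internal arrangements.
So the count is 2·(4)! = 48.

48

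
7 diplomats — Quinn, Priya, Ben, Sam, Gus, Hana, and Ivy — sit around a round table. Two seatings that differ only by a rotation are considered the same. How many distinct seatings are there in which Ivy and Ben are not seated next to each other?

480

Without the restriction there are (6)! = 720 seatings.
Seatings with Ivy beside Ben: treat them as a block with 2 internal orders, giving 2 × (5)! = 240.
Subtracting, 720 − 240 = 480.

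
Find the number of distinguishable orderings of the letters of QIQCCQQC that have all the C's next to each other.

Treat the 3 copies of C as a single block. The multiset to arrange is then {CCC, I, Q, Q, Q, Q}, 6 items in all.
That gives (6)!/(4!) = 30 arrangements.

30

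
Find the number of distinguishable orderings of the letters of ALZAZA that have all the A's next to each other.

Treat the 3 copies of A as a single block. The multiset to arrange is then {AAA, L, Z, Z}, 4 items in all.
That gives (4)!/(2!) = 12 arrangements.

12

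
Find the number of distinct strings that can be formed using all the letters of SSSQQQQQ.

The 8 letters of SSSQQQQQ have repeats: Q appearing 5 times and S appearing 3 times.
So there are 8! / (5!·3!) = 56 distinguishable arrangements.

56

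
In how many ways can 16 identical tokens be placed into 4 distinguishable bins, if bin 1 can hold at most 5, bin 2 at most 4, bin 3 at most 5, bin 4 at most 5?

20

By stars and bars, unrestricted non-negative solutions to x_1+…+x_4 = 16 number C(16+3,3) = 969.
Subtract solutions that violate a single cap (substitute x_i' = x_i − (cap_i+1)): x_1 ≥ 6 gives C(13,3) = 286; x_2 ≥ 5 gives C(14,3) = 364; x_3 ≥ 6 gives C(13,3) = 286; x_4 ≥ 6 gives C(13,3) = 286. Together 1222.
Add back pairs where two caps are both exceeded: 56 + 35 + 35 + 56 + 56 + 35 = 273.
By inclusion–exclusion the count is 969 − 1222 + 273 = 20.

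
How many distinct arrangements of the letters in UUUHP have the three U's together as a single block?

Treat the 3 copies of U as a single block. The multiset to arrange is then {UUU, H, P}, 3 items in all.
All 3 items are distinct, so there are (3)! = 6 arrangements.

6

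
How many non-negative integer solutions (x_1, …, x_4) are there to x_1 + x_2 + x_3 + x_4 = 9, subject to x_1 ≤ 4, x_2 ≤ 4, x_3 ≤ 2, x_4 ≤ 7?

Without the upper bounds there are C(12,3) = 220 ways to split 9 among 4 variables.
Subtract solutions that violate a single cap (substitute x_i' = x_i − (cap_i+1)): x_1 ≥ 5 gives C(7,3) = 35; x_2 ≥ 5 gives C(7,3) = 35; x_3 ≥ 3 gives C(9,3) = 84; x_4 ≥ 8 gives C(4,3) = 4. Together 158.
Add back pairs where two caps are both exceeded: 0 + 4 + 0 + 4 + 0 + 0 = 8.
By inclusion–exclusion the count is 220 − 158 + 8 = 70.

70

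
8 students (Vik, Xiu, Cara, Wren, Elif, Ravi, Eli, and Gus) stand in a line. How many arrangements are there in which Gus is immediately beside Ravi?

Place the 6 others and the Gus-Ravi pair as 7 objects in a line; the pair has 2 internal arrangements.
So the count is 2·(7)! = 10080.

10080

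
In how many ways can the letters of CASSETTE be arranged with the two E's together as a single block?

Treat the 2 copies of E as a single block. The multiset to arrange is then {EE, A, C, S, S, T, T}, 7 items in all.
That gives (7)!/(2!·2!) = 1260 arrangements.

1260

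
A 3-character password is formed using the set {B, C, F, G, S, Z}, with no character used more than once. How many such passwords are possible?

120

Choose and order 3 of the 6 symbols: the first character has 6 options, the next 5, then 4.
6 × 5 × 4 = 120.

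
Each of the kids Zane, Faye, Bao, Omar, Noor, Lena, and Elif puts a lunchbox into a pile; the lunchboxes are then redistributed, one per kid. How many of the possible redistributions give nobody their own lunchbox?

Let Aᵢ be the assignments in which kid i gets their own lunchbox. We want the size of the complement of A₁∪…∪A_7.
By inclusion–exclusion this is Σ_{j=0}^{7} (−1)^j C(7,j)·(7−j)!.
Computing: 5040 − 5040 + 2520 − 840 + 210 − 42 + 7 − 1 = 1854.

1854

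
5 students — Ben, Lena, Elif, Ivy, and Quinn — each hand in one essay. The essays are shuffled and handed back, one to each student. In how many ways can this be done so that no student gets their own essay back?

44

Let Aᵢ be the assignments in which student i gets their own essay. We want the size of the complement of A₁∪…∪A_5.
By inclusion–exclusion this is Σ_{j=0}^{5} (−1)^j C(5,j)·(5−j)!.
Computing: 120 − 120 + 60 − 20 + 5 − 1 = 44.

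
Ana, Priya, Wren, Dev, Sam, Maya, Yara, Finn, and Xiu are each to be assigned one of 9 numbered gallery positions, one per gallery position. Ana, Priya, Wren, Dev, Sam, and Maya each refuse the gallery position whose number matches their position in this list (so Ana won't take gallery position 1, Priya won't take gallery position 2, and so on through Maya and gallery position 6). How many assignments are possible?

Let Aᵢ (for 1 ≤ i ≤ 6) be the placements that put person i in their forbidden gallery position. Any j of these fix j positions, leaving (9−j)! ways to fill the rest, and there are C(6,j) ways to pick which j.
By inclusion–exclusion, the number of valid placements is Σ_{j=0}^{6} (−1)^j C(6,j)·(9−j)!.
Computing: 362880 − 241920 + 75600 − 14400 + 1800 − 144 + 6 = 183822.

183822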